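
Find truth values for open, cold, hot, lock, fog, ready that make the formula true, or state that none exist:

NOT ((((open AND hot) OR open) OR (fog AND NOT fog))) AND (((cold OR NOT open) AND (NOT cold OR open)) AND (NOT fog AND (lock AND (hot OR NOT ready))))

open=F, cold=F, hot=F, lock=T, fog=F, ready=F

  NOT ((((open AND hot) OR open) OR (fog AND NOT fog))) = True
    ((open AND hot) OR open) OR (fog AND NOT fog) = False
      (open AND hot) OR open = False
        open AND hot = False
      fog AND NOT fog = False
        NOT fog = True
  ((cold OR NOT open) AND (NOT cold OR open)) AND (NOT fog AND (lock AND (hot OR NOT ready))) = True
    (cold OR NOT open) AND (NOT cold OR open) = True
      cold OR NOT open = True
        NOT open = True
      NOT cold OR open = True
        NOT cold = True
    NOT fog AND (lock AND (hot OR NOT ready)) = True
      NOT fog = True
      lock AND (hot OR NOT ready) = True
        hot OR NOT ready = True
          NOT ready = True
Both conjuncts True, so the formula holds.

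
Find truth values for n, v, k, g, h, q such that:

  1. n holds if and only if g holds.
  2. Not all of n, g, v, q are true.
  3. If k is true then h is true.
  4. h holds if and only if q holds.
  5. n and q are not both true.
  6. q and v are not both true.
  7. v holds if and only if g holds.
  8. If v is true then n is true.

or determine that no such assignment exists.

n = False; v = False; k = True; g = False; h = True; q = True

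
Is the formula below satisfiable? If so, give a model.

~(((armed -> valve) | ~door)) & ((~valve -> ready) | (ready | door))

armed = True, valve = False, ready = False, door = True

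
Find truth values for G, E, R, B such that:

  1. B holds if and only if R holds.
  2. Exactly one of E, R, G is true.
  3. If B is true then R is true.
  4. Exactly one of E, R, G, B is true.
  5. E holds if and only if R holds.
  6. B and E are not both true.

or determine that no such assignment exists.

G=T, E=F, R=F, B=F

  (1) B=F, R=F — same ✓
  (2) {E, R, G}: 1 true — exactly one ✓
  (3) B=F ⇒ R: vacuous ✓
  (4) {E, R, G, B}: 1 true — exactly one ✓
  (5) E=F, R=F — same ✓
  (6) B=F, E=F — not both ✓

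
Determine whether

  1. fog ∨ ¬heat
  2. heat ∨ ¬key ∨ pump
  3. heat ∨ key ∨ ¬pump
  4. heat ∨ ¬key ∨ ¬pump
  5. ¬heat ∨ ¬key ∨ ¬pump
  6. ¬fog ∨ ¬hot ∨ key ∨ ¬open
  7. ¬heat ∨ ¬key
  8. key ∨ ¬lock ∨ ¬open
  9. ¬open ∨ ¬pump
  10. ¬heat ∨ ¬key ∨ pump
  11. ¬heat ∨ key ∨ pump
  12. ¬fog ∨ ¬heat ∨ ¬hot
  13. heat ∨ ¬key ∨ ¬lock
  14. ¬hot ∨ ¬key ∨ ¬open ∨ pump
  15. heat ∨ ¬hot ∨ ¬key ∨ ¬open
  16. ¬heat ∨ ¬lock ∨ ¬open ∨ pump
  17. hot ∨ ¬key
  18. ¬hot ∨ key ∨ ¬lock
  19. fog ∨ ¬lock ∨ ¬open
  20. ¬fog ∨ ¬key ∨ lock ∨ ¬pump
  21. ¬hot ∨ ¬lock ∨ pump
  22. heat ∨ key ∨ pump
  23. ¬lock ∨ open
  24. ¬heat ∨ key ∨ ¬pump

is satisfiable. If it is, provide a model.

The formula is unsatisfiable.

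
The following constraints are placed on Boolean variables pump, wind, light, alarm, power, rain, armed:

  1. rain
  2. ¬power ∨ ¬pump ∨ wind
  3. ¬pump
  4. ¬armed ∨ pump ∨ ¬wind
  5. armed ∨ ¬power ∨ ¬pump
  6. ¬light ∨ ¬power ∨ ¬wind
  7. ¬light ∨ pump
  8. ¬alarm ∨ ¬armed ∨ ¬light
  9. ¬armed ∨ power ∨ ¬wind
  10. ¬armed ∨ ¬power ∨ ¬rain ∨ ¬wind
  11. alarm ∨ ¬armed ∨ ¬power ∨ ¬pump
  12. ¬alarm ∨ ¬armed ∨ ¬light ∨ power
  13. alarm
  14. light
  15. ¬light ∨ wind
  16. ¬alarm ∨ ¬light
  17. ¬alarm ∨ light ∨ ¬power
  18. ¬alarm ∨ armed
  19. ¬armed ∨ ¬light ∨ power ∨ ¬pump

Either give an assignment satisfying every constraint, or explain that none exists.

Case pump = True:
  Clause (¬pump) is falsified — contradiction.
Case pump = False:
  (rain) forces rain = True.
  (¬light ∨ pump) forces light = False.
  Clause (light) is falsified — contradiction.
Both cases fail, so the formula is unsatisfiable.

No satisfying assignment exists.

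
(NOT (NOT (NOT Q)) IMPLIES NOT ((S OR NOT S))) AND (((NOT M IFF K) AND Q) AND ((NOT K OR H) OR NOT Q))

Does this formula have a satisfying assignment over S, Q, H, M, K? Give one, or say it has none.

S: True; Q: True; H: True; M: True; K: False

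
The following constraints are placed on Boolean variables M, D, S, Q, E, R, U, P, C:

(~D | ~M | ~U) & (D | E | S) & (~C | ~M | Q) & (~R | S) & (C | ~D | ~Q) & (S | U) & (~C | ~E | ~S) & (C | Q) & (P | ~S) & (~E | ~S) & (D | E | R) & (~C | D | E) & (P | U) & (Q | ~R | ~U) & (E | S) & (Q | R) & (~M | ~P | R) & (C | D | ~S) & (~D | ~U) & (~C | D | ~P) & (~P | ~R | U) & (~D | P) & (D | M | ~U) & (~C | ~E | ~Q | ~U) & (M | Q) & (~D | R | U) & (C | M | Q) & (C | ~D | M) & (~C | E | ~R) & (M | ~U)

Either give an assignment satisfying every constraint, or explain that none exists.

M=T; D=F; S=F; Q=T; E=T; R=F; U=T; P=F; C=F

Set M = True.
Set D = False.
Try S = True:
  (P | ~S) forces P = True.
  (~E | ~S) forces E = False.
  (D | E | R) forces R = True.
  (~C | D | E) forces C = False.
  clause (C | D | ~S) is falsified — backtrack.
So S = False.
  then (D | E | S) forces E = True.
  then (~R | S) forces R = False.
  then (S | U) forces U = True.
  then (Q | R) forces Q = True.
  then (~M | ~P | R) forces P = False.
  then (~C | ~E | ~Q | ~U) forces C = False.
All clauses satisfied.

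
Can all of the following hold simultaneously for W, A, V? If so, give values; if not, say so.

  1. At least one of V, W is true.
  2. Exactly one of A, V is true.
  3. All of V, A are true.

Unsatisfiable — no assignment works.

Case A = True:
  (2) with A=T forces V = False.
  Constraint (3) is violated (V=F) — contradiction.
Case A = False:
  Constraint (3) is violated (A=F) — contradiction.
Both cases fail — unsatisfiable.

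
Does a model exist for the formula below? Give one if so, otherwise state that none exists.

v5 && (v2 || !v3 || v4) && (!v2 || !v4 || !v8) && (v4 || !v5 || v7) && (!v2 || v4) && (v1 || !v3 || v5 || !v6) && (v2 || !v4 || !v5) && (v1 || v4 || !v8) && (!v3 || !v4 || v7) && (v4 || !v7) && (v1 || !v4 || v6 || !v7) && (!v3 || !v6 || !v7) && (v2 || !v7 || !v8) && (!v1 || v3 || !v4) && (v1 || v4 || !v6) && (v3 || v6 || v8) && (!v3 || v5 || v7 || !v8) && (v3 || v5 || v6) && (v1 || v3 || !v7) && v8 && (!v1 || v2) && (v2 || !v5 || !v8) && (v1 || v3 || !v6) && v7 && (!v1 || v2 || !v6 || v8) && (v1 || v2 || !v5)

Case v5 = True:
  (v8) forces v8 = True.
  (v2 || !v5 || !v8) forces v2 = True.
  (!v2 || !v4 || !v8) forces v4 = False.
  Clause (!v2 || v4) is falsified — contradiction.
Case v5 = False:
  Clause (v5) is falsified — contradiction.
Both cases fail, so the formula is unsatisfiable.

Unsatisfiable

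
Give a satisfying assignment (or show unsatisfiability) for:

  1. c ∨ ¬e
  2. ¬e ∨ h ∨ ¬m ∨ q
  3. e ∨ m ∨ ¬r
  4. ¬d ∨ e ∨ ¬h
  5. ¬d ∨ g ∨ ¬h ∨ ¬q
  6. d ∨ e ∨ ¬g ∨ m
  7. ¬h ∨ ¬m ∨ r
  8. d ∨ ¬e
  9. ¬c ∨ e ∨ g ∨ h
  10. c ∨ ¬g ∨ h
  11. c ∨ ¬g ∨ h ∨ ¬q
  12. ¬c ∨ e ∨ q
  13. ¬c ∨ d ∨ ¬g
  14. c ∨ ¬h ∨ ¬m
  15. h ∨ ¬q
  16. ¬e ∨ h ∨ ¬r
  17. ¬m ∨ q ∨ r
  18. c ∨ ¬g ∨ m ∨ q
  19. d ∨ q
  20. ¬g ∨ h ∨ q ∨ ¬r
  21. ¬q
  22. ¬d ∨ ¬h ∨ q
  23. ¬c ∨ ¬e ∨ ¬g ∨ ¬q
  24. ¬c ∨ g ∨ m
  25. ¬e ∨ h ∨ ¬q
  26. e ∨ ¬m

Unit clause (¬q) forces q = False.
In (d ∨ q) only d is left, so d = True.
In (¬d ∨ ¬h ∨ q) only ¬h is left, so h = False.
Try m = True:
  (¬e ∨ h ∨ ¬m ∨ q) forces e = False.
  clause (e ∨ ¬m) is falsified — backtrack.
So m = False.
Set r = False.
Set e = True.
  then (c ∨ ¬e) forces c = True.
  then (¬c ∨ g ∨ m) forces g = True.
All clauses satisfied.

q = False, m = False, r = False, e = True, c = True, h = False, g = True, d = True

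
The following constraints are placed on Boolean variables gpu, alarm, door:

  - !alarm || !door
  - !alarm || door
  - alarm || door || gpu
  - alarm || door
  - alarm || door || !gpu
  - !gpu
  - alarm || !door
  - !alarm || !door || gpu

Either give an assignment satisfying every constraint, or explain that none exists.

Case alarm = True:
  (!alarm || !door) forces door = False.
  Clause (!alarm || door) is falsified — contradiction.
Case alarm = False:
  (alarm || door) forces door = True.
  Clause (alarm || !door) is falsified — contradiction.
Both cases fail, so the formula is unsatisfiable.

No satisfying assignment exists.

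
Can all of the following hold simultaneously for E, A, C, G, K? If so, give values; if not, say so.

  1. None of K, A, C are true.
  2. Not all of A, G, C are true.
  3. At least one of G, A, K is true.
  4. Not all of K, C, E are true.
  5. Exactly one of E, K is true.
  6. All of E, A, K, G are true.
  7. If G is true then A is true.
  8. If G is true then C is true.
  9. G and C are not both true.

No satisfying assignment exists.

Case A = True:
  Constraint (1) is violated (A=T) — contradiction.
Case A = False:
  Constraint (6) is violated (A=F) — contradiction.
Both cases fail — unsatisfiable.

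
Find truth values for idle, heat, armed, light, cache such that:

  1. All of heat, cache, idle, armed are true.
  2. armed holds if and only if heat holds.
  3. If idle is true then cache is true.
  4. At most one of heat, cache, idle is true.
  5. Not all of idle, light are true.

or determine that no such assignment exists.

Case idle = True:
  (1) forces heat = True.
  Constraint (4) is violated (heat=T, idle=T) — contradiction.
Case idle = False:
  Constraint (1) is violated (idle=F) — contradiction.
Both cases fail — unsatisfiable.

No satisfying assignment exists.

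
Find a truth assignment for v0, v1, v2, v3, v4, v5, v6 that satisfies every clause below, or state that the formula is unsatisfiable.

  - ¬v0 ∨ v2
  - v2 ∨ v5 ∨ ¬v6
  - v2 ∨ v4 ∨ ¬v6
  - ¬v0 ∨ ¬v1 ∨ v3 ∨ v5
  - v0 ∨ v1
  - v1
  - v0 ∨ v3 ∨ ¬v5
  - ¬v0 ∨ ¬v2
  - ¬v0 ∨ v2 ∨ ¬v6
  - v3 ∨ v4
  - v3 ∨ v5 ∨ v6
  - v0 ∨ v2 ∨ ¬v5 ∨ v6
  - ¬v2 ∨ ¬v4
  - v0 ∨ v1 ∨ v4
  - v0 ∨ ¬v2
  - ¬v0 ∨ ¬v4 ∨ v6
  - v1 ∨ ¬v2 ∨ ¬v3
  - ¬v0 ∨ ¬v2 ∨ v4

Unit clause (v1) forces v1 = True.
Try v0 = True:
  (¬v0 ∨ v2) forces v2 = True.
  clause (¬v0 ∨ ¬v2) is falsified — backtrack.
So v0 = False.
  then (v0 ∨ ¬v2) forces v2 = False.
Try v3 = False:
  (v0 ∨ v3 ∨ ¬v5) forces v5 = False.
  (v2 ∨ v5 ∨ ¬v6) forces v6 = False.
  clause (v3 ∨ v5 ∨ v6) is falsified — backtrack.
So v3 = True.
Set v4 = True.
Set v5 = True.
  then (v0 ∨ v2 ∨ ¬v5 ∨ v6) forces v6 = True.
All clauses satisfied.

v0 = False, v1 = True, v2 = False, v3 = True, v4 = True, v5 = True, v6 = True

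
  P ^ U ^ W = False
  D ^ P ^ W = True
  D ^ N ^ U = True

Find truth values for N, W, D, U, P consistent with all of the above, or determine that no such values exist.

N=F; W=F; D=T; U=F; P=F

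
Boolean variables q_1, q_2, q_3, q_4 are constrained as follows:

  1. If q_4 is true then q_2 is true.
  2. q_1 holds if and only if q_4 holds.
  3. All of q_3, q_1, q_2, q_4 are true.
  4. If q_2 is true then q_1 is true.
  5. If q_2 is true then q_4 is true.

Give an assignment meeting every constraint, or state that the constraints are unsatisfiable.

q_1 = True; q_2 = True; q_3 = True; q_4 = True

  (1) q_4=T ⇒ q_2: T ✓
  (2) q_1=T, q_4=T — same ✓
  (3) {q_3, q_1, q_2, q_4}: all 4 true ✓
  (4) q_2=T ⇒ q_1: T ✓
  (5) q_2=T ⇒ q_4: T ✓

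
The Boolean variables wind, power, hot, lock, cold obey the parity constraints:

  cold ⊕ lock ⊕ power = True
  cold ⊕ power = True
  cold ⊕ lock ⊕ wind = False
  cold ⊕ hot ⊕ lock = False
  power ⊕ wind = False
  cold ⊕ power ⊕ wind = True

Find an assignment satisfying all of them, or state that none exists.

No satisfying assignment exists.

Adding constraints 1, 3, 5 mod 2: every variable appears an even number of times on the left, so the left side is 0.
But the right sides sum to 1 (mod 2). 0 ≠ 1 — the system is inconsistent.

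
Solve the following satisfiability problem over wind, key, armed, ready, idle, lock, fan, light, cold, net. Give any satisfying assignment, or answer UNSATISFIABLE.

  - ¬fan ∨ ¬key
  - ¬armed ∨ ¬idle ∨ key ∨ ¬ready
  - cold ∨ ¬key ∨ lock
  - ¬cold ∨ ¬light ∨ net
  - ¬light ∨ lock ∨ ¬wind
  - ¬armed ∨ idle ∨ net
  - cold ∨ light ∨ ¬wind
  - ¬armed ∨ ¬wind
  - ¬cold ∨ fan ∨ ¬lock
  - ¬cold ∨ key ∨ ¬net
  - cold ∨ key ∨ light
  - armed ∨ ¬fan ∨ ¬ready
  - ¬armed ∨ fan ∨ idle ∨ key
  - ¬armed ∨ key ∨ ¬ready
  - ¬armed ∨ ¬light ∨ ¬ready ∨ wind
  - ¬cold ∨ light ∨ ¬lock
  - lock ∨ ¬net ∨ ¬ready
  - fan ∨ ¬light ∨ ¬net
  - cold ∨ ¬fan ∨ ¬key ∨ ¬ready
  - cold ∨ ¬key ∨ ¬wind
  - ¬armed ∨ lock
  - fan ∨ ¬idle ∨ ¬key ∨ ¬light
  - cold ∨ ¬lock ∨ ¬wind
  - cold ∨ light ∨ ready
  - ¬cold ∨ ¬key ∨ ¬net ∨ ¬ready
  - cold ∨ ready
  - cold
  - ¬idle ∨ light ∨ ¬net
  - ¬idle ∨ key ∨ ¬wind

wind=F; key=F; armed=F; ready=T; idle=F; lock=F; fan=F; light=F; cold=T; net=F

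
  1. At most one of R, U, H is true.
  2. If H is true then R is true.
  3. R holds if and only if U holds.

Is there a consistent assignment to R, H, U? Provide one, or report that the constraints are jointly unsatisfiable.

R: False; H: False; U: False

  (1) {R, U, H}: 0 true — at most one ✓
  (2) H=F ⇒ R: vacuous ✓
  (3) R=F, U=F — same ✓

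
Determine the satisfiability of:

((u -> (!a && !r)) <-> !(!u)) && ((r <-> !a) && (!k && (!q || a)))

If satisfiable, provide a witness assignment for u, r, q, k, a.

Unsatisfiable — no assignment works.

Case u = True: the formula simplifies to (!a && !r) && ((r <-> !a) && (!k && (!q || a))).
  a = True: the conjunct !a is False.
  a = False: simplifies to !r && (r && (!k && !q)).
    r = True: the conjunct !r is False.
    r = False: the conjunct r is False.
Case u = False: the conjunct (u -> (!a && !r)) <-> !(!u) becomes (False -> (!a && !r)) <-> !True = False.
Both cases fail — unsatisfiable.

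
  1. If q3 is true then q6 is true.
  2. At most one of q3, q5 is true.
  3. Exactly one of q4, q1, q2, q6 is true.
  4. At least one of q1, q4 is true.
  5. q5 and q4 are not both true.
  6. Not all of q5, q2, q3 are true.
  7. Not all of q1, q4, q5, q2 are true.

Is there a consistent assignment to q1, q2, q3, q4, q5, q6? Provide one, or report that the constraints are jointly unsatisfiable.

q1 = False; q2 = False; q3 = False; q4 = True; q5 = False; q6 = False

  (1) q3=F ⇒ q6: vacuous ✓
  (2) {q3, q5}: 0 true — at most one ✓
  (3) {q4, q1, q2, q6}: 1 true — exactly one ✓
  (4) {q1, q4}: 1 true — at least one ✓
  (5) q5=F, q4=T — not both ✓
  (6) {q5, q2, q3}: 0/3 true — not all ✓
  (7) {q1, q4, q5, q2}: 1/4 true — not all ✓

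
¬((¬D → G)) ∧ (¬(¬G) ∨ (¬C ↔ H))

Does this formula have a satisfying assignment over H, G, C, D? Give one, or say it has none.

H = False, G = False, C = True, D = False

  ¬((¬D → G)) = True
    ¬D → G = False
      ¬D = True
  ¬(¬G) ∨ (¬C ↔ H) = True
    ¬(¬G) = False
      ¬G = True
    ¬C ↔ H = True
      ¬C = False
Both conjuncts True, so the formula holds.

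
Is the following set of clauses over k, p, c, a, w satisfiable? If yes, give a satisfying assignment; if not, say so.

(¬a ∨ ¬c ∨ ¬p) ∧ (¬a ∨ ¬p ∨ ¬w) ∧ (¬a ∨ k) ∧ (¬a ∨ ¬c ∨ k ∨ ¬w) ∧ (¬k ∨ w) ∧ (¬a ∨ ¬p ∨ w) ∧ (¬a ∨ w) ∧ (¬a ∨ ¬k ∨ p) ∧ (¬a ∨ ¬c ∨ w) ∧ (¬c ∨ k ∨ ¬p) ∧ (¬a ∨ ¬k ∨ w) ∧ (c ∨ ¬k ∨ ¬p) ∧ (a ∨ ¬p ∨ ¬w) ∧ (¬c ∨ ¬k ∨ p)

Set k = False.
  then (¬a ∨ k) forces a = False.
Set p = False.
Set c = True.
Set w = False.
All clauses satisfied.

k=F, p=F, c=T, a=F, w=F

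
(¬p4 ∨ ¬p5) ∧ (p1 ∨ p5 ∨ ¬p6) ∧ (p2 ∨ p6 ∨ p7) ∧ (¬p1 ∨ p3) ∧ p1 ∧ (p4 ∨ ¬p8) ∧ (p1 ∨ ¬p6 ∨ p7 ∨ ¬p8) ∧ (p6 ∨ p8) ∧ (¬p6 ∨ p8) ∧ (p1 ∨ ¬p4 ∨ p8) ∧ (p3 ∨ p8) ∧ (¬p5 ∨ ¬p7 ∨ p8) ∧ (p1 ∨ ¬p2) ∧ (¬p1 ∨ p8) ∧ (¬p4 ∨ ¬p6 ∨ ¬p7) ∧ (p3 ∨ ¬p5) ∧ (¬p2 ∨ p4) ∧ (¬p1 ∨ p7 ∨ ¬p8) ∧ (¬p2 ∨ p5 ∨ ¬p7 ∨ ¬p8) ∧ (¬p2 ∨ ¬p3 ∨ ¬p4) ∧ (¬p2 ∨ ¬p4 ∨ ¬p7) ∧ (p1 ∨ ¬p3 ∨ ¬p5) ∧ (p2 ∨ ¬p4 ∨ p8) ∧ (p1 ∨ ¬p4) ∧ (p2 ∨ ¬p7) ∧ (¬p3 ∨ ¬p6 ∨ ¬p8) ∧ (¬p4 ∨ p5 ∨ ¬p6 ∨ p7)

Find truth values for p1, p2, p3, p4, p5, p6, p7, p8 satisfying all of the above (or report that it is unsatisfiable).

Case p1 = True:
  (¬p1 ∨ p3) forces p3 = True.
  (¬p1 ∨ p8) forces p8 = True.
  (p4 ∨ ¬p8) forces p4 = True.
  (¬p4 ∨ ¬p5) forces p5 = False.
  (¬p1 ∨ p7 ∨ ¬p8) forces p7 = True.
  (¬p4 ∨ ¬p6 ∨ ¬p7) forces p6 = False.
  (¬p2 ∨ p5 ∨ ¬p7 ∨ ¬p8) forces p2 = False.
  Clause (p2 ∨ ¬p7) is falsified — contradiction.
Case p1 = False:
  Clause (p1) is falsified — contradiction.
Both cases fail, so the formula is unsatisfiable.

The formula is unsatisfiable.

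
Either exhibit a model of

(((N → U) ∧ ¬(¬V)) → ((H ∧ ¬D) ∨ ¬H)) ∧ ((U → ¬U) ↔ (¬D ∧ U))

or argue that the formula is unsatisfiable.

D = True; H = False; V = False; U = True; N = False

  ((N → U) ∧ ¬(¬V)) → ((H ∧ ¬D) ∨ ¬H) = True
    (N → U) ∧ ¬(¬V) = False
      N → U = True
      ¬(¬V) = False
        ¬V = True
    (H ∧ ¬D) ∨ ¬H = True
      H ∧ ¬D = False
        ¬D = False
      ¬H = True
  (U → ¬U) ↔ (¬D ∧ U) = True
    U → ¬U = False
      ¬U = False
    ¬D ∧ U = False
      ¬D = False
Both conjuncts True, so the formula holds.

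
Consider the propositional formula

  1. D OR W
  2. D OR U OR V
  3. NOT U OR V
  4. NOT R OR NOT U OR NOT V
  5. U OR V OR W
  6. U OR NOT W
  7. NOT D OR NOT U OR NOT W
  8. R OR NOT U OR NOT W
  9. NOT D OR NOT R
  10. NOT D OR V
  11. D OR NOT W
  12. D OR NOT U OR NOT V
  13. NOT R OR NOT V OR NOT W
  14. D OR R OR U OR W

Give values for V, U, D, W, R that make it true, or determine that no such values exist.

Set V = True.
Set U = True.
  then (NOT R OR NOT U OR NOT V) forces R = False.
  then (R OR NOT U OR NOT W) forces W = False.
  then (D OR NOT U OR NOT V) forces D = True.
All clauses satisfied.

V = True; U = True; D = True; W = False; R = False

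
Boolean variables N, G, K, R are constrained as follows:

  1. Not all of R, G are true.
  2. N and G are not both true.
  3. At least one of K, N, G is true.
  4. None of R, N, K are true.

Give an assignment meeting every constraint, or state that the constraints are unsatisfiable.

N = False, G = True, K = False, R = False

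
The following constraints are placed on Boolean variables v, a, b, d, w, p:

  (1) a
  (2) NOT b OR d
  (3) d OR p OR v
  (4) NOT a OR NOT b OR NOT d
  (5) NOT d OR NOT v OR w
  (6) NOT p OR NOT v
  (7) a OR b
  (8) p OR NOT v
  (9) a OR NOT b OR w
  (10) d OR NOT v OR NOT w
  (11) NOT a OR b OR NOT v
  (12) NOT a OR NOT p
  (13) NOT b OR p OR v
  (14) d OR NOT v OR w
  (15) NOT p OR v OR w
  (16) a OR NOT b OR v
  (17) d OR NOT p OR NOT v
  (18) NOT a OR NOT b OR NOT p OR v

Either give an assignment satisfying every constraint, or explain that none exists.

v=F; a=T; b=F; d=T; w=F; p=F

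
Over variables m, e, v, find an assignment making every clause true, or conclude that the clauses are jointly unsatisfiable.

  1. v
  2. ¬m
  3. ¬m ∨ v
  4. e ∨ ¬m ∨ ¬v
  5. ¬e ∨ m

m = False, e = False, v = True

Unit clause (v) forces v = True.
Unit clause (¬m) forces m = False.
In (¬e ∨ m) only ¬e is left, so e = False.
Check each clause:
  (v): v holds.
  (¬m): ¬m holds.
  (¬m ∨ v): ¬m holds.
  (e ∨ ¬m ∨ ¬v): ¬m holds.
  (¬e ∨ m): ¬e holds.
All clauses satisfied.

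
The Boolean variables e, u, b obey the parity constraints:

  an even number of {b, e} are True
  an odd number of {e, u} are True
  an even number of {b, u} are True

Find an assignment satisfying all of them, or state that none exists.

The formula is unsatisfiable.

Adding constraints 1, 2, 3 mod 2: every variable appears an even number of times on the left, so the left side is 0.
But the right sides sum to 1 (mod 2). 0 ≠ 1 — the system is inconsistent.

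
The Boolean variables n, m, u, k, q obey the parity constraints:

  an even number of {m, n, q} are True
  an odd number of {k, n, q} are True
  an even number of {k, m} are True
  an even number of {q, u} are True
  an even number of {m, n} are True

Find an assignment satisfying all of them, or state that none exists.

The formula is unsatisfiable.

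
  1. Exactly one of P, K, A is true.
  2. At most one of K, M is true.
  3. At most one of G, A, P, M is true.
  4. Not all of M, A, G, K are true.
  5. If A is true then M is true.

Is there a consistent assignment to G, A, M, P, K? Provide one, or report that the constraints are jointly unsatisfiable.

G: True; A: False; M: False; P: False; K: True

  (1) {P, K, A}: 1 true — exactly one ✓
  (2) {K, M}: 1 true — at most one ✓
  (3) {G, A, P, M}: 1 true — at most one ✓
  (4) {M, A, G, K}: 2/4 true — not all ✓
  (5) A=F ⇒ M: vacuous ✓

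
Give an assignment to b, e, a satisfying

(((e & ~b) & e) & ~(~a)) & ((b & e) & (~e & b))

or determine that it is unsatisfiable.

The formula is unsatisfiable.

Case b = True: the conjunct ~b is False.
Case b = False: the conjunct b is False.
Both cases fail — unsatisfiable.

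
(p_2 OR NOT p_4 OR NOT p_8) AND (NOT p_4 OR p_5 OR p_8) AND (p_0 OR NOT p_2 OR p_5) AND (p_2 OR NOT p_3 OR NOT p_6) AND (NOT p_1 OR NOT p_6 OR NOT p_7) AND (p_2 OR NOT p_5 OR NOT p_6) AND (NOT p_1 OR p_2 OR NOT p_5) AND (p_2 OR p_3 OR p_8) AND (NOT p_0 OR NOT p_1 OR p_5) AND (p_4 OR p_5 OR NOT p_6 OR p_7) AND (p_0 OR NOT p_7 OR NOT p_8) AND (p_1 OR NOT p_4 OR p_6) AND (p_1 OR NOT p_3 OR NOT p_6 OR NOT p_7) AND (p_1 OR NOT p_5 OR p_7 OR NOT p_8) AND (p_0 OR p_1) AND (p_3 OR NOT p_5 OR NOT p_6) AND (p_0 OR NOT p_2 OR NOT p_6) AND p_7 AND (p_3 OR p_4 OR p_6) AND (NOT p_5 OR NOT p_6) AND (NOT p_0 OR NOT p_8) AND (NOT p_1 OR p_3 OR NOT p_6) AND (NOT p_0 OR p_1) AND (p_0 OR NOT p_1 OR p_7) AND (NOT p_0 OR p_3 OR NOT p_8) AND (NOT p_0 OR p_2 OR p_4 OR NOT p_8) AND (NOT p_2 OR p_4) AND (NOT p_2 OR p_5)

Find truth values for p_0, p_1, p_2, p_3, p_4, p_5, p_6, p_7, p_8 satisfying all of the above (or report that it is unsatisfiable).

p_0: False, p_1: True, p_2: True, p_3: True, p_4: True, p_5: True, p_6: False, p_7: True, p_8: False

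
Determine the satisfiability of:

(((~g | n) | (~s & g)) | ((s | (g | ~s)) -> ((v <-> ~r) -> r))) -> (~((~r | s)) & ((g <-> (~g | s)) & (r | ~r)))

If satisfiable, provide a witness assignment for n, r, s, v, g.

n=F; r=F; s=T; v=T; g=T

  (((~g | n) | (~s & g)) | ((s | (g | ~s)) -> ((v <-> ~r) -> r))) -> (~((~r | s)) & ((g <-> (~g | s)) & (r | ~r))) = True
    ((~g | n) | (~s & g)) | ((s | (g | ~s)) -> ((v <-> ~r) -> r)) = False
      (~g | n) | (~s & g) = False
        ~g | n = False
          ~g = False
        ~s & g = False
          ~s = False
      (s | (g | ~s)) -> ((v <-> ~r) -> r) = False
        s | (g | ~s) = True
          g | ~s = True
            ~s = False
        (v <-> ~r) -> r = False
          v <-> ~r = True
            ~r = True
    ~((~r | s)) & ((g <-> (~g | s)) & (r | ~r)) = False
      ~((~r | s)) = False
        ~r | s = True
          ~r = True
      (g <-> (~g | s)) & (r | ~r) = True
        g <-> (~g | s) = True
          ~g | s = True
            ~g = False
        r | ~r = True
          ~r = True
The formula evaluates to True.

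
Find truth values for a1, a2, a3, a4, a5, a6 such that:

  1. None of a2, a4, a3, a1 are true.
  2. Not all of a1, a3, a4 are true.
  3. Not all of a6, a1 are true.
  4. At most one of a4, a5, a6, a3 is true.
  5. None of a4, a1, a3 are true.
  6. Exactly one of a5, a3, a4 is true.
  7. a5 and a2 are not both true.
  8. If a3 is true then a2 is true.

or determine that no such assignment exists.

a1 = False, a2 = False, a3 = False, a4 = False, a5 = True, a6 = False

  (1) {a2, a4, a3, a1}: 0 true — none ✓
  (2) {a1, a3, a4}: 0/3 true — not all ✓
  (3) {a6, a1}: 0/2 true — not all ✓
  (4) {a4, a5, a6, a3}: 1 true — at most one ✓
  (5) {a4, a1, a3}: 0 true — none ✓
  (6) {a5, a3, a4}: 1 true — exactly one ✓
  (7) a5=T, a2=F — not both ✓
  (8) a3=F ⇒ a2: vacuous ✓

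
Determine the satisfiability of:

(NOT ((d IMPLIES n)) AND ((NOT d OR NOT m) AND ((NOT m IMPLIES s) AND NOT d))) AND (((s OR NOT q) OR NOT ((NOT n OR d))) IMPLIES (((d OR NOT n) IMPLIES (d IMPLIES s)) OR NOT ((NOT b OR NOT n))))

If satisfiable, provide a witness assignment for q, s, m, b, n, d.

Unsatisfiable

Case d = True: the conjunct NOT d is False.
Case d = False: the conjunct NOT ((d IMPLIES n)) becomes NOT ((False IMPLIES n)) = False.
Both cases fail — unsatisfiable.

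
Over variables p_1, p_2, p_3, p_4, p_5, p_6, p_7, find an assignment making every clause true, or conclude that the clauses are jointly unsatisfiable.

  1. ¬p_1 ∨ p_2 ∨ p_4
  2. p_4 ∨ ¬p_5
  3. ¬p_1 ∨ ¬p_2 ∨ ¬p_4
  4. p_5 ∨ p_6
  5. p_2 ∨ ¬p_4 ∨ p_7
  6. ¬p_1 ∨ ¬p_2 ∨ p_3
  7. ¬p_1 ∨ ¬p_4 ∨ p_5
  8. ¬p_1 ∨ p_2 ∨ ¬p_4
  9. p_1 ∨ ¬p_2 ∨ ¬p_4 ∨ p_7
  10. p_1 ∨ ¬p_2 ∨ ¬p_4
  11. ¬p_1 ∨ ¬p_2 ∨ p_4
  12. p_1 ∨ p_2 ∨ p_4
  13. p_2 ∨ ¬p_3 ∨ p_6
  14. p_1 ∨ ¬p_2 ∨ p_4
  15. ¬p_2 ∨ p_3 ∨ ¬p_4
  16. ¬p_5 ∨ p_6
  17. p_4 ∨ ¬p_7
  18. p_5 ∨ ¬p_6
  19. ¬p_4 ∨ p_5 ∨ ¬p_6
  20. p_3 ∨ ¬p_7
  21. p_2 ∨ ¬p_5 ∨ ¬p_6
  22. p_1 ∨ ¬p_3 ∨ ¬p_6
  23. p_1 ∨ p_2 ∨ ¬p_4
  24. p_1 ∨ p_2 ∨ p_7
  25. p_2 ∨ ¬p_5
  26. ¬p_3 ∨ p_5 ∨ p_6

Case p_5 = True:
  (p_4 ∨ ¬p_5) forces p_4 = True.
  (¬p_5 ∨ p_6) forces p_6 = True.
  (p_2 ∨ ¬p_5 ∨ ¬p_6) forces p_2 = True.
  (¬p_1 ∨ ¬p_2 ∨ ¬p_4) forces p_1 = False.
  Clause (p_1 ∨ ¬p_2 ∨ ¬p_4) is falsified — contradiction.
Case p_5 = False:
  (p_5 ∨ p_6) forces p_6 = True.
  Clause (p_5 ∨ ¬p_6) is falsified — contradiction.
Both cases fail, so the formula is unsatisfiable.

Unsatisfiable — no assignment works.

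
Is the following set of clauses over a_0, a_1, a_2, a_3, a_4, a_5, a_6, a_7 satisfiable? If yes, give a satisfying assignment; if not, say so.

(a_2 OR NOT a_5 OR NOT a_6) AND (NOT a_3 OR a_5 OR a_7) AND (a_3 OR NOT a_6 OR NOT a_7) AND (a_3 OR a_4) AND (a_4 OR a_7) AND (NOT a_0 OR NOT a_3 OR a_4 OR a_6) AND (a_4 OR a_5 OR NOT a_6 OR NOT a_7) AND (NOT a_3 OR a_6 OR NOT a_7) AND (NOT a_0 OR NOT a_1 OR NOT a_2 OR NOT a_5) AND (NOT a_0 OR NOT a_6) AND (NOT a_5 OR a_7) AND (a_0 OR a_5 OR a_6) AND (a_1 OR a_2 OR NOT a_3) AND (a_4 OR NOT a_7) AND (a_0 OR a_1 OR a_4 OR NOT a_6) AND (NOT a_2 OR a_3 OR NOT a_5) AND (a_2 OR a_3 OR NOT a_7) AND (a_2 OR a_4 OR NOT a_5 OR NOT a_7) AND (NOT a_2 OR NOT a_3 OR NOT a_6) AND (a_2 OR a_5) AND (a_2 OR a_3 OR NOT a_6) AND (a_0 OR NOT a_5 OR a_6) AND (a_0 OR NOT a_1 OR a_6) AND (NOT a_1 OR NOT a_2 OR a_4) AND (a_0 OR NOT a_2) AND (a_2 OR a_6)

Try a_0 = False:
  (a_0 OR NOT a_2) forces a_2 = False.
  (a_2 OR a_5) forces a_5 = True.
  (a_2 OR NOT a_5 OR NOT a_6) forces a_6 = False.
  clause (a_0 OR NOT a_5 OR a_6) is falsified — backtrack.
So a_0 = True.
  then (NOT a_0 OR NOT a_6) forces a_6 = False.
  then (a_2 OR a_6) forces a_2 = True.
Set a_1 = True.
  then (NOT a_0 OR NOT a_1 OR NOT a_2 OR NOT a_5) forces a_5 = False.
  then (NOT a_1 OR NOT a_2 OR a_4) forces a_4 = True.
Set a_3 = False.
Set a_7 = True.
All clauses satisfied.

a_0 = True; a_1 = True; a_2 = True; a_3 = False; a_4 = True; a_5 = False; a_6 = False; a_7 = True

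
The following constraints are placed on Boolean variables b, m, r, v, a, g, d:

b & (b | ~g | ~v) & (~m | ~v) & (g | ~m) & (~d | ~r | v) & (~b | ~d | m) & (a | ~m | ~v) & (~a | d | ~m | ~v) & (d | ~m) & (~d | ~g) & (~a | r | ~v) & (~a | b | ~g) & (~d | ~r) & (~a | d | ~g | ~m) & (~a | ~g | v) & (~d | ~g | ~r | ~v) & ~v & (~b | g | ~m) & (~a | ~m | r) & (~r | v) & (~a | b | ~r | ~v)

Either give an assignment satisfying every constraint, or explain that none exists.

b=T, m=F, r=F, v=F, a=T, g=F, d=F

Unit clause (b) forces b = True.
Unit clause (~v) forces v = False.
In (~r | v) only ~r is left, so r = False.
Try m = True:
  (g | ~m) forces g = True.
  (d | ~m) forces d = True.
  clause (~d | ~g) is falsified — backtrack.
So m = False.
  then (~b | ~d | m) forces d = False.
Set a = True.
  then (~a | ~g | v) forces g = False.
All clauses satisfied.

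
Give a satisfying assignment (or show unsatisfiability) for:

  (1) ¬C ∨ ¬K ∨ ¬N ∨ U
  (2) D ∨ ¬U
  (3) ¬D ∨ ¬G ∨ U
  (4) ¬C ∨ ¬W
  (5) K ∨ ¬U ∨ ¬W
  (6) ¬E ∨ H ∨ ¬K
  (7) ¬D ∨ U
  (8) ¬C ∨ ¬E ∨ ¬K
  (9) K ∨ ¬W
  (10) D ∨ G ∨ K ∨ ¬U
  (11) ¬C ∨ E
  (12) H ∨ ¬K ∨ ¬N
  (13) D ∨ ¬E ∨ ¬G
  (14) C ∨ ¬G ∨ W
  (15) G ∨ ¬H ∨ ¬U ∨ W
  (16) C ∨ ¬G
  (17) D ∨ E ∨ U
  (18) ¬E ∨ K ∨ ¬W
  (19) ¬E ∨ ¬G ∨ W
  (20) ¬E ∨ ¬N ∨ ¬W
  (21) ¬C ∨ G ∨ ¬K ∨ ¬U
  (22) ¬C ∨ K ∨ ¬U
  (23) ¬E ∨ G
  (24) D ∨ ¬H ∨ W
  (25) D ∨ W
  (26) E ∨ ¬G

Try G = True:
  (C ∨ ¬G) forces C = True.
  (¬C ∨ ¬W) forces W = False.
  (¬C ∨ E) forces E = True.
  clause (¬E ∨ ¬G ∨ W) is falsified — backtrack.
So G = False.
  then (¬E ∨ G) forces E = False.
  then (¬C ∨ E) forces C = False.
Set N = True.
Set W = False.
  then (D ∨ W) forces D = True.
  then (¬D ∨ U) forces U = True.
  then (G ∨ ¬H ∨ ¬U ∨ W) forces H = False.
  then (H ∨ ¬K ∨ ¬N) forces K = False.
All clauses satisfied.

G = False, N = True, E = False, W = False, D = True, H = False, C = False, U = True, K = False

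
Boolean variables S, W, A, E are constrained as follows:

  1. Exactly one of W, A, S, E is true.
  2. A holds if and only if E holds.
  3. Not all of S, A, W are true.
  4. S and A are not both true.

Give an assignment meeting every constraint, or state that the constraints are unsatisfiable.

S = False; W = True; A = False; E = False

  (1) {W, A, S, E}: 1 true — exactly one ✓
  (2) A=F, E=F — same ✓
  (3) {S, A, W}: 1/3 true — not all ✓
  (4) S=F, A=F — not both ✓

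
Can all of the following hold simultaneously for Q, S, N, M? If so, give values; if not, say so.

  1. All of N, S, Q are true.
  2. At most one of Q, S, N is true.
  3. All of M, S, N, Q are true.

Unsatisfiable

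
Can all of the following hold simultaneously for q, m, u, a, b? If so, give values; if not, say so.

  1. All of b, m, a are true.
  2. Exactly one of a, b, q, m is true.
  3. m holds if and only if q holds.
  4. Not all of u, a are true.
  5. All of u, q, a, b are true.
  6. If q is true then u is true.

Unsatisfiable — no assignment works.

Case q = True:
  (1) forces b = True.
  Constraint (2) is violated (b=T, q=T) — contradiction.
Case q = False:
  Constraint (5) is violated (q=F) — contradiction.
Both cases fail — unsatisfiable.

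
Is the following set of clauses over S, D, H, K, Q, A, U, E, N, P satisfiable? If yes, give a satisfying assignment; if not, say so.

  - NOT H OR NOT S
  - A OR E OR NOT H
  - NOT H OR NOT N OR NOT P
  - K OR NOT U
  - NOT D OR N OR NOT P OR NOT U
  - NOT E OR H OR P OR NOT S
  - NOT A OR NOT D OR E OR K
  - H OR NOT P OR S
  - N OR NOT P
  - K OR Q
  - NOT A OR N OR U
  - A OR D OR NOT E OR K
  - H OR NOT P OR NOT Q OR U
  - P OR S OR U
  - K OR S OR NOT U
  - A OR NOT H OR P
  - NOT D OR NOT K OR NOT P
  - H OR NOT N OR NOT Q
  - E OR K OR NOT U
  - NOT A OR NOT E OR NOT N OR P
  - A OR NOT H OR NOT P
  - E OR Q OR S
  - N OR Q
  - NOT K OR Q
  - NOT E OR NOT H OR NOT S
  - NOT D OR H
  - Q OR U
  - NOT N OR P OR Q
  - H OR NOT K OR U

S = True, D = False, H = False, K = False, Q = True, A = False, U = False, E = False, N = False, P = False

Set S = True.
  then (NOT H OR NOT S) forces H = False.
  then (NOT D OR H) forces D = False.
Set K = False.
  then (K OR NOT U) forces U = False.
  then (K OR Q) forces Q = True.
  then (H OR NOT P OR NOT Q OR U) forces P = False.
  then (H OR NOT N OR NOT Q) forces N = False.
  then (NOT E OR H OR P OR NOT S) forces E = False.
  then (NOT A OR N OR U) forces A = False.
All clauses satisfied.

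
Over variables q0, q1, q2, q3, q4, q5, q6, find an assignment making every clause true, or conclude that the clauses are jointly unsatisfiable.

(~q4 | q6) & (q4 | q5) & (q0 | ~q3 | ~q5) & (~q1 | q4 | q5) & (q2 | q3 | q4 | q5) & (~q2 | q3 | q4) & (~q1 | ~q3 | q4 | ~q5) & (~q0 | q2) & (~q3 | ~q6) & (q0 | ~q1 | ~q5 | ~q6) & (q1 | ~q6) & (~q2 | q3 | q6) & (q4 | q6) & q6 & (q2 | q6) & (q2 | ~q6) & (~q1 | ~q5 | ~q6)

Unit clause (q6) forces q6 = True.
In (q2 | ~q6) only q2 is left, so q2 = True.
In (~q3 | ~q6) only ~q3 is left, so q3 = False.
In (q1 | ~q6) only q1 is left, so q1 = True.
In (~q1 | ~q5 | ~q6) only ~q5 is left, so q5 = False.
In (q4 | q5) only q4 is left, so q4 = True.
Set q0 = True.
All clauses satisfied.

q0=T, q1=T, q2=T, q3=F, q4=T, q5=F, q6=T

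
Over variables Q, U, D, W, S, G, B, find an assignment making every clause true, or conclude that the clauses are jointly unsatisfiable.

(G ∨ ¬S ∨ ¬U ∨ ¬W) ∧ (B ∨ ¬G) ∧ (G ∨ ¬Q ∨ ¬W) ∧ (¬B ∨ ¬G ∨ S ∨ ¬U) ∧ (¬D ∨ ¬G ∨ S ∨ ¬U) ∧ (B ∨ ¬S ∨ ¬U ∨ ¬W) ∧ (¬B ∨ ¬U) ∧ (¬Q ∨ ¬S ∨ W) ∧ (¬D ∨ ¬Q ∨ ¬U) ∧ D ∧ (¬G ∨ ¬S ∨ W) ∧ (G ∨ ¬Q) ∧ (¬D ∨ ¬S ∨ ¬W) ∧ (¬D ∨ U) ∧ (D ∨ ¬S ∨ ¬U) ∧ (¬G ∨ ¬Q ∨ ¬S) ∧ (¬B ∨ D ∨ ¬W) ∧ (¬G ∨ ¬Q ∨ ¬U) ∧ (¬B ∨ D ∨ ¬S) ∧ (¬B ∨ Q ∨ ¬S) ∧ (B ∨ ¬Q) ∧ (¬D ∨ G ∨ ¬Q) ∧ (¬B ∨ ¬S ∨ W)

Q = False; U = True; D = True; W = False; S = False; G = False; B = False

Unit clause (D) forces D = True.
In (¬D ∨ U) only U is left, so U = True.
In (¬B ∨ ¬U) only ¬B is left, so B = False.
In (¬D ∨ ¬Q ∨ ¬U) only ¬Q is left, so Q = False.
In (B ∨ ¬G) only ¬G is left, so G = False.
Set W = False.
Set S = False.
All clauses satisfied.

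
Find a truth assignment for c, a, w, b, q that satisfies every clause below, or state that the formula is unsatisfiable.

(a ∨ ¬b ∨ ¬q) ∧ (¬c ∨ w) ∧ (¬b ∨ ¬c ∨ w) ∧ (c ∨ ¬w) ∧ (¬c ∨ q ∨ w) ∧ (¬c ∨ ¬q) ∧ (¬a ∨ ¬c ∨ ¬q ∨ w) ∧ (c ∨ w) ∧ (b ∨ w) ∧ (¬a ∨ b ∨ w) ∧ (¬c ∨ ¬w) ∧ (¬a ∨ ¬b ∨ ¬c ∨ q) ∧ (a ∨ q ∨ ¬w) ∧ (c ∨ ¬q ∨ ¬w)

Unsatisfiable

Case c = True:
  (¬c ∨ w) forces w = True.
  Clause (¬c ∨ ¬w) is falsified — contradiction.
Case c = False:
  (c ∨ ¬w) forces w = False.
  Clause (c ∨ w) is falsified — contradiction.
Both cases fail, so the formula is unsatisfiable.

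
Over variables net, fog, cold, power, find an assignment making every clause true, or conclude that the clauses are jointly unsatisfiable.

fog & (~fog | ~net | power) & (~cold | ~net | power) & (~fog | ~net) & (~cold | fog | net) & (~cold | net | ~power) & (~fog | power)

net = False, fog = True, cold = False, power = True

Unit clause (fog) forces fog = True.
In (~fog | ~net) only ~net is left, so net = False.
In (~fog | power) only power is left, so power = True.
In (~cold | net | ~power) only ~cold is left, so cold = False.
Check each clause:
  (fog): fog holds.
  (~fog | ~net | power): ~net holds.
  (~cold | ~net | power): ~cold holds.
  (~fog | ~net): ~net holds.
  (~cold | fog | net): ~cold holds.
  (~cold | net | ~power): ~cold holds.
  (~fog | power): power holds.
All clauses satisfied.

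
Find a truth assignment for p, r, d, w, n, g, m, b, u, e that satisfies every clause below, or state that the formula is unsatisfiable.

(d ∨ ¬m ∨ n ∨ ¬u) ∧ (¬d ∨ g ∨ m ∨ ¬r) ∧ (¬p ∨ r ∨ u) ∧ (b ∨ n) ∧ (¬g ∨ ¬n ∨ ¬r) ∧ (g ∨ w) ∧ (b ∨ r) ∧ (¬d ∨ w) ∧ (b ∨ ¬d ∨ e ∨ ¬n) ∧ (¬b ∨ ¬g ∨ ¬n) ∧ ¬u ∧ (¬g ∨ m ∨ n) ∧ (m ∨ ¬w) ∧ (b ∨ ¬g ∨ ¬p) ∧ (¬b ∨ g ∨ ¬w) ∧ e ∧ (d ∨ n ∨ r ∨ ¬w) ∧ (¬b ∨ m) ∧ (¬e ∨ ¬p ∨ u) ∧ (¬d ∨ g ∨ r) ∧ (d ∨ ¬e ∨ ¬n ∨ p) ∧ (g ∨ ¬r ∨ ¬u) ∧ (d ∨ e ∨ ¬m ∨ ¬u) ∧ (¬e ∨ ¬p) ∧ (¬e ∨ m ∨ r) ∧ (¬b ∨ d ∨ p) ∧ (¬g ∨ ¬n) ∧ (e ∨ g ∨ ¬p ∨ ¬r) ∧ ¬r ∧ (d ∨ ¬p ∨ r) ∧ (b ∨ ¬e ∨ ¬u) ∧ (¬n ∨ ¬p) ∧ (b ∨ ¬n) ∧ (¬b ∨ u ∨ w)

p = False, r = False, d = True, w = True, n = False, g = True, m = True, b = True, u = False, e = True

Unit clause (¬u) forces u = False.
Unit clause (e) forces e = True.
In (¬e ∨ ¬p ∨ u) only ¬p is left, so p = False.
Unit clause (¬r) forces r = False.
In (b ∨ r) only b is left, so b = True.
In (¬b ∨ m) only m is left, so m = True.
In (¬b ∨ d ∨ p) only d is left, so d = True.
In (¬b ∨ u ∨ w) only w is left, so w = True.
In (¬b ∨ g ∨ ¬w) only g is left, so g = True.
In (¬g ∨ ¬n) only ¬n is left, so n = False.
All clauses satisfied.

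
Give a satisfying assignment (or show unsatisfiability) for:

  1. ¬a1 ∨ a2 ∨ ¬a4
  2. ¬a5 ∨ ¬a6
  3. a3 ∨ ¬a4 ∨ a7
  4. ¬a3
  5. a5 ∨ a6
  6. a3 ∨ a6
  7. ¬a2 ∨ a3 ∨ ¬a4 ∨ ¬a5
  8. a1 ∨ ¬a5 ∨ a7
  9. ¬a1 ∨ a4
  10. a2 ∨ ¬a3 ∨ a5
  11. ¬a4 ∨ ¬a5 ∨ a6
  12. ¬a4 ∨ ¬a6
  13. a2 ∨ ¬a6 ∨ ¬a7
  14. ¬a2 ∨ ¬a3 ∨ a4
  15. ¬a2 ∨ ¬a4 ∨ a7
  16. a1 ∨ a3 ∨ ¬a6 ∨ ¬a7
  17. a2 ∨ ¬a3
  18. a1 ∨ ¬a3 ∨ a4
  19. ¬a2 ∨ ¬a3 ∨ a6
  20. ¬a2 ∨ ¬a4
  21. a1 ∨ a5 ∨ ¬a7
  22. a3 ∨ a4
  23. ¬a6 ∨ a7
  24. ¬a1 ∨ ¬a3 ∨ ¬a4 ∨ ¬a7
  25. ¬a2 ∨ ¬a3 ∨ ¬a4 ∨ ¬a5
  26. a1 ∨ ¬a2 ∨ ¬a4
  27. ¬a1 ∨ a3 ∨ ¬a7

UNSATISFIABLE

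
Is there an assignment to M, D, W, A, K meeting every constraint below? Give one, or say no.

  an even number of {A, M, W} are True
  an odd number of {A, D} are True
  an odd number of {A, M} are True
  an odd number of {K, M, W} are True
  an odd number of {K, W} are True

M = False; D = False; W = True; A = True; K = False

{A, M, W}: 2 true → even ✓
{A, D}: 1 true → odd ✓
{A, M}: 1 true → odd ✓
{K, M, W}: 1 true → odd ✓
{K, W}: 1 true → odd ✓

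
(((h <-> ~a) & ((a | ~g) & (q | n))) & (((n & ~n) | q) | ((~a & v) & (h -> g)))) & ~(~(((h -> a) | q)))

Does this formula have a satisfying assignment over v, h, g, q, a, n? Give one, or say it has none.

v = True, h = False, g = False, q = True, a = True, n = True

  ((h <-> ~a) & ((a | ~g) & (q | n))) & (((n & ~n) | q) | ((~a & v) & (h -> g))) = True
    (h <-> ~a) & ((a | ~g) & (q | n)) = True
      h <-> ~a = True
        ~a = False
      (a | ~g) & (q | n) = True
        a | ~g = True
          ~g = True
        q | n = True
    ((n & ~n) | q) | ((~a & v) & (h -> g)) = True
      (n & ~n) | q = True
        n & ~n = False
          ~n = False
      (~a & v) & (h -> g) = False
        ~a & v = False
          ~a = False
        h -> g = True
  ~(~(((h -> a) | q))) = True
    ~(((h -> a) | q)) = False
      (h -> a) | q = True
        h -> a = True
Both conjuncts True, so the formula holds.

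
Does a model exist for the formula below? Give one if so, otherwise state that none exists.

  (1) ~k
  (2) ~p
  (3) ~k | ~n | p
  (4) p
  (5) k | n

Case p = True:
  Clause (~p) is falsified — contradiction.
Case p = False:
  Clause (p) is falsified — contradiction.
Both cases fail, so the formula is unsatisfiable.

UNSATISFIABLE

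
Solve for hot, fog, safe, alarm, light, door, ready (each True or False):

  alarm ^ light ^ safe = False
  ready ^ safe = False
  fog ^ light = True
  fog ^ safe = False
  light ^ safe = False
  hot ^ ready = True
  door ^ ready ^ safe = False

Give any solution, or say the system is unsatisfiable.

No satisfying assignment exists.

Adding constraints 3, 4, 5 mod 2: every variable appears an even number of times on the left, so the left side is 0.
But the right sides sum to 1 (mod 2). 0 ≠ 1 — the system is inconsistent.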